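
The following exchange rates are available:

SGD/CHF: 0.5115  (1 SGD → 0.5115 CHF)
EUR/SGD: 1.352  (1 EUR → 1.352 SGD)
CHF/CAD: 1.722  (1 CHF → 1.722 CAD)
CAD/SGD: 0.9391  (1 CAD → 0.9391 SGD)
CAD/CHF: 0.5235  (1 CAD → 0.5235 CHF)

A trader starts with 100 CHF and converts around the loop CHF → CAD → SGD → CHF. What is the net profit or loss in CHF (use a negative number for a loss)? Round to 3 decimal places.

-17.284

100 CHF × 1.722 = 172.2 CAD
172.2 CAD × 0.9391 = 161.71302 SGD
161.71302 SGD × 0.5115 = 82.71620973 CHF
Net change: 82.71620973 − 100 = -17.28379027 CHF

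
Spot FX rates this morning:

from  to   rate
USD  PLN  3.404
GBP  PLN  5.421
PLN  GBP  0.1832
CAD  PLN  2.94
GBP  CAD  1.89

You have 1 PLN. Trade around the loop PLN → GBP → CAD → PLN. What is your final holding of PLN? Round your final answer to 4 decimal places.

1 PLN × 0.1832 = 0.1832 GBP
0.1832 GBP × 1.89 = 0.346248 CAD
0.346248 CAD × 2.94 = 1.01796912 PLN

1.0180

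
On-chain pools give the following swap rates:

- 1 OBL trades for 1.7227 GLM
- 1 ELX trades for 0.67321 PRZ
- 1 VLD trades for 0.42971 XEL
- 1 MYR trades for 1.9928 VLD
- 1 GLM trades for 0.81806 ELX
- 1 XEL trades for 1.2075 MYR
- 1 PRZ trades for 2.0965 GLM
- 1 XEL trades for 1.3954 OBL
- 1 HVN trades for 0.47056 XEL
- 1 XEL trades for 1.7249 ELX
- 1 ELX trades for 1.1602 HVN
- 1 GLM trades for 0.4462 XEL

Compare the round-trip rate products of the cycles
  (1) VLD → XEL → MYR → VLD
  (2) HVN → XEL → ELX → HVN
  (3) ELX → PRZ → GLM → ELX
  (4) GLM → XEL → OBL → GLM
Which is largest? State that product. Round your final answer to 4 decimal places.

1.1546

(1) 0.42971 × 1.2075 × 1.9928 = 1.03401
(2) 0.47056 × 1.7249 × 1.1602 = 0.94170
(3) 0.67321 × 2.0965 × 0.81806 = 1.15460
(4) 0.4462 × 1.3954 × 1.7227 = 1.07260
Highest is cycle (3) at 1.1546 (>1, arbitrage).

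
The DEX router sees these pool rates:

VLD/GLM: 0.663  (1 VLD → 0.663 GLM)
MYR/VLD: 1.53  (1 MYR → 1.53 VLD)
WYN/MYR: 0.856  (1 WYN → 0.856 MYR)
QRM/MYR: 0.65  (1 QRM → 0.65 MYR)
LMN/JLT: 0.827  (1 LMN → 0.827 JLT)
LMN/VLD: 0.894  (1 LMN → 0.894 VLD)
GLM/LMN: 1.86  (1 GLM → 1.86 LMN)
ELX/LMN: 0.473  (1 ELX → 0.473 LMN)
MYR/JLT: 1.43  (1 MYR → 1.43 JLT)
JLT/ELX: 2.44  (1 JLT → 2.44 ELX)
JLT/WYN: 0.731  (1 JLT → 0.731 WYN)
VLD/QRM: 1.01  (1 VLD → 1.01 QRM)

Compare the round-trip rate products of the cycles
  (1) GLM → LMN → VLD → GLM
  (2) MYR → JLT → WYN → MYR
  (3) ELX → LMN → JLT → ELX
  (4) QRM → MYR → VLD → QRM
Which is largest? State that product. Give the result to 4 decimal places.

1.1025

(1) 1.86 × 0.894 × 0.663 = 1.10246
(2) 1.43 × 0.731 × 0.856 = 0.89480
(3) 0.473 × 0.827 × 2.44 = 0.95446
(4) 0.65 × 1.53 × 1.01 = 1.00445
Highest is cycle (1) at 1.1025 (>1, arbitrage).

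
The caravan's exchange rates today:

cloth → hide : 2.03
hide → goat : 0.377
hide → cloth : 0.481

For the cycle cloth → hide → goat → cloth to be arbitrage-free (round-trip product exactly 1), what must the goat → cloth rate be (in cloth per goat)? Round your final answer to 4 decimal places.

Known legs of the cycle: 2.03 × 0.377 = 0.76531
For no arbitrage the full-cycle product must be 1, so the missing rate is 1 / 0.76531 ≈ 1.306660.

1.3067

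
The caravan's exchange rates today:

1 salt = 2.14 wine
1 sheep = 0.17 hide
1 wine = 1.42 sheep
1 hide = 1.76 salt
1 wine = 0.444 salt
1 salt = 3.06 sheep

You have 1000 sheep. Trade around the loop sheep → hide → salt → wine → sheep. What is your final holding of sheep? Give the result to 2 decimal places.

1000 sheep × 0.17 = 170 hide
170 hide × 1.76 = 299.2 salt
299.2 salt × 2.14 = 640.288 wine
640.288 wine × 1.42 = 909.20896 sheep

909.21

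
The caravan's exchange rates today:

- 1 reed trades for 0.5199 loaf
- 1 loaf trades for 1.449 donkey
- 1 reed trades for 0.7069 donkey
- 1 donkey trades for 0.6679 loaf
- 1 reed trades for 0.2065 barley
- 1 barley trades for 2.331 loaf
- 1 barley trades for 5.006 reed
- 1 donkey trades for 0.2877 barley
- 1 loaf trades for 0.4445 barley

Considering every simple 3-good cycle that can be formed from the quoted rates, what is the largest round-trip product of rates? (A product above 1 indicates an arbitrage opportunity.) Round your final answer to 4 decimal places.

barley→reed→loaf→barley: 5.006 × 0.5199 × 0.4445 = 1.15686
barley→reed→donkey→barley: 5.006 × 0.7069 × 0.2877 = 1.01810
barley→loaf→donkey→barley: 2.331 × 1.449 × 0.2877 = 0.97174
Maximum is barley→reed→loaf→barley at 1.1569; arbitrage exists.

1.1569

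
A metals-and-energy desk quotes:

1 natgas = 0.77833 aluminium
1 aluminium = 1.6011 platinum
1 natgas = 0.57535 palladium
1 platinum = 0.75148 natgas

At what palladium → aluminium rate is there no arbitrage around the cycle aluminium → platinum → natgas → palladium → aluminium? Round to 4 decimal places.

1.4445

Known legs of the cycle: 1.6011 × 0.75148 × 0.57535 = 0.6922580292198
For no arbitrage the full-cycle product must be 1, so the missing rate is 1 / 0.6922580292198 ≈ 1.444548.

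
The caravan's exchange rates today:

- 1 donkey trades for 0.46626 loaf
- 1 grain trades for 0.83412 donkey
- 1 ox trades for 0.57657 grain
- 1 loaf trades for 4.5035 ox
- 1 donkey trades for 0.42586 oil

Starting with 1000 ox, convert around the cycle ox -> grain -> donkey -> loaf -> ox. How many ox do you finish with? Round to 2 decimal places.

1000 ox × 0.57657 = 576.57 grain
576.57 grain × 0.83412 = 480.9285684 donkey
480.9285684 donkey × 0.46626 = 224.237754302184 loaf
224.237754302184 loaf × 4.5035 = 1009.854726499885644 ox

1009.85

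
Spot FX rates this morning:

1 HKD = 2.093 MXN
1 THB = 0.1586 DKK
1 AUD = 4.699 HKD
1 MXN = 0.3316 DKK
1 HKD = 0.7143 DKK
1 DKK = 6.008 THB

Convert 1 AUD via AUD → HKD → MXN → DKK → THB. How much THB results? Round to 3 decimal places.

19.594

1 AUD × 4.699 = 4.699 HKD
4.699 HKD × 2.093 = 9.835007 MXN
9.835007 MXN × 0.3316 = 3.2612883212 DKK
3.2612883212 DKK × 6.008 = 19.5938202337696 THB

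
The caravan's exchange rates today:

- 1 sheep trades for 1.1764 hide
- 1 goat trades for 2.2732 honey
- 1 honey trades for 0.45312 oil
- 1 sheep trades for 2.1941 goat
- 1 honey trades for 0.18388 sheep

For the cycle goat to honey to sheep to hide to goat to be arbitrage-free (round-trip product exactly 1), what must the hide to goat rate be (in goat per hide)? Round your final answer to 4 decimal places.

2.0336

Known legs of the cycle: 2.2732 × 0.18388 × 1.1764 = 0.4917305132224
For no arbitrage the full-cycle product must be 1, so the missing rate is 1 / 0.4917305132224 ≈ 2.033634.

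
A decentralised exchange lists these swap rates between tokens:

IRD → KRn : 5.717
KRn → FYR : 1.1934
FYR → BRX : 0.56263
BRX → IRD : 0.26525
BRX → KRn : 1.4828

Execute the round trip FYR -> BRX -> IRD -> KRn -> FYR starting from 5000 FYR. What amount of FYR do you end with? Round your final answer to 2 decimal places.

5000 FYR × 0.56263 = 2813.15 BRX
2813.15 BRX × 0.26525 = 746.1880375 IRD
746.1880375 IRD × 5.717 = 4265.9570103875 KRn
4265.9570103875 KRn × 1.1934 = 5090.9930961964425 FYR

5090.99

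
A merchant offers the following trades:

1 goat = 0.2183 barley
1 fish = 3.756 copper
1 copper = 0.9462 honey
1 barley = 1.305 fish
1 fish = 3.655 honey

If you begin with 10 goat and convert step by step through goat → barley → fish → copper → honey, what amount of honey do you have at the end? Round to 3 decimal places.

10 goat × 0.2183 = 2.183 barley
2.183 barley × 1.305 = 2.848815 fish
2.848815 fish × 3.756 = 10.70014914 copper
10.70014914 copper × 0.9462 = 10.124481116268 honey

10.124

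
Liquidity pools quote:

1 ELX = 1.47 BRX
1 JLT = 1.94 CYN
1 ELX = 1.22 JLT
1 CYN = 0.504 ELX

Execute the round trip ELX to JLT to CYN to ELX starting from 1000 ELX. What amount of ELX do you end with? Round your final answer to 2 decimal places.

1192.87

1000 ELX × 1.22 = 1220 JLT
1220 JLT × 1.94 = 2366.8 CYN
2366.8 CYN × 0.504 = 1192.8672 ELX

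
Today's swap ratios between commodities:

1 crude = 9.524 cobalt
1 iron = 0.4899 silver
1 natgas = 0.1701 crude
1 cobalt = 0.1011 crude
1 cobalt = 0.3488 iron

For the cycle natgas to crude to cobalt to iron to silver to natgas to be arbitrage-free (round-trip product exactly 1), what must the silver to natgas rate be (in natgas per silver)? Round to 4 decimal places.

3.6124

Known legs of the cycle: 0.1701 × 9.524 × 0.3488 × 0.4899 = 0.276826470818688
For no arbitrage the full-cycle product must be 1, so the missing rate is 1 / 0.276826470818688 ≈ 3.612371.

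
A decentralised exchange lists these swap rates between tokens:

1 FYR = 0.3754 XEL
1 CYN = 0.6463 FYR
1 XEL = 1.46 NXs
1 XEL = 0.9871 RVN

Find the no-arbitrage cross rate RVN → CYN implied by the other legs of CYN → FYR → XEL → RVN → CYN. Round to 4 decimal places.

4.1755

Known legs of the cycle: 0.6463 × 0.3754 × 0.9871 = 0.239491208842
For no arbitrage the full-cycle product must be 1, so the missing rate is 1 / 0.239491208842 ≈ 4.175519.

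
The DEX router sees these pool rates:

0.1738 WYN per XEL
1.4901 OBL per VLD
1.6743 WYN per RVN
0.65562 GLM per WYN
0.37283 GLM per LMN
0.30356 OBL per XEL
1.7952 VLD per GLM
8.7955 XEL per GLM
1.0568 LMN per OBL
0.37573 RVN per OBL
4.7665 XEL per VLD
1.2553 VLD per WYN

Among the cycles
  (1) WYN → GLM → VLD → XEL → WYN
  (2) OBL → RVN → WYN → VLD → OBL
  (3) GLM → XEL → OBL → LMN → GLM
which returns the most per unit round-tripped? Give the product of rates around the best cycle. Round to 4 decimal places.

1.1767

(1) 0.65562 × 1.7952 × 4.7665 × 0.1738 = 0.97502
(2) 0.37573 × 1.6743 × 1.2553 × 1.4901 = 1.17672
(3) 8.7955 × 0.30356 × 1.0568 × 0.37283 = 1.05198
Highest is cycle (2) at 1.1767 (>1, arbitrage).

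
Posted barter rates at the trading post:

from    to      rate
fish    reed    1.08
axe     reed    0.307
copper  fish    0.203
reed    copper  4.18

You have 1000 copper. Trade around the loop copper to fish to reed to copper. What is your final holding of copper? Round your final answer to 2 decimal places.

916.42

1000 copper × 0.203 = 203 fish
203 fish × 1.08 = 219.24 reed
219.24 reed × 4.18 = 916.4232 copper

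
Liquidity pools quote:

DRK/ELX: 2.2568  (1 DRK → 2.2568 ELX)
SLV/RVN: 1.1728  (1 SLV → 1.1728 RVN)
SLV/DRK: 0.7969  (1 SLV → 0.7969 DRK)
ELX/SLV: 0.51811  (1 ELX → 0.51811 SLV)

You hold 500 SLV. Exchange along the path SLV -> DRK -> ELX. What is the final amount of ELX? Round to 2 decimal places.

500 SLV × 0.7969 = 398.45 DRK
398.45 DRK × 2.2568 = 899.22196 ELX

899.22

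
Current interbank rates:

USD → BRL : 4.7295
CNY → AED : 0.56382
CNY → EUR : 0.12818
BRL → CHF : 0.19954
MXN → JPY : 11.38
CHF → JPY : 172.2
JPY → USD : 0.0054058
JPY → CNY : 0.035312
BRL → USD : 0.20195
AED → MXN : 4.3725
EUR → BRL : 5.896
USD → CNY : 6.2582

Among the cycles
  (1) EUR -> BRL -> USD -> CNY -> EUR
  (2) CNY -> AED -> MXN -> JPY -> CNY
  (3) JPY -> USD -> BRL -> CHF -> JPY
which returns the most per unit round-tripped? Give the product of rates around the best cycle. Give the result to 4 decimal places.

0.9907

(1) 5.896 × 0.20195 × 6.2582 × 0.12818 = 0.95515
(2) 0.56382 × 4.3725 × 11.38 × 0.035312 = 0.99068
(3) 0.0054058 × 4.7295 × 0.19954 × 172.2 = 0.87849
Highest is cycle (2) at 0.9907 (≤1, no arbitrage).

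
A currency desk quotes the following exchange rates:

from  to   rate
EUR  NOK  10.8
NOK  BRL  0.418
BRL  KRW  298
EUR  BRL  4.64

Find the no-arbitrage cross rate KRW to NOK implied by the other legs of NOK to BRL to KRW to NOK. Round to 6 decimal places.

0.008028

Known legs of the cycle: 0.418 × 298 = 124.564
For no arbitrage the full-cycle product must be 1, so the missing rate is 1 / 124.564 ≈ 0.00802800.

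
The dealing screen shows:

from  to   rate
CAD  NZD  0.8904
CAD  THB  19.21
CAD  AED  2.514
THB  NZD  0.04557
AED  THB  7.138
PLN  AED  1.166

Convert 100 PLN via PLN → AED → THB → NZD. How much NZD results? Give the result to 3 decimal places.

37.927

100 PLN × 1.166 = 116.6 AED
116.6 AED × 7.138 = 832.2908 THB
832.2908 THB × 0.04557 = 37.927491756 NZD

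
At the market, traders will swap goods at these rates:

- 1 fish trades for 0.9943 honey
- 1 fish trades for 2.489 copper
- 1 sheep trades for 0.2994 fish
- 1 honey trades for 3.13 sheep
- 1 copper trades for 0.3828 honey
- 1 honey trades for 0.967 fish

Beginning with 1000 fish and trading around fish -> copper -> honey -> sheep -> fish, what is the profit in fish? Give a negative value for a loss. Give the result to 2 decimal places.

1000 fish × 2.489 = 2489 copper
2489 copper × 0.3828 = 952.7892 honey
952.7892 honey × 3.13 = 2982.230196 sheep
2982.230196 sheep × 0.2994 = 892.8797206824 fish
Net change: 892.8797206824 − 1000 = -107.1202793176 fish

-107.12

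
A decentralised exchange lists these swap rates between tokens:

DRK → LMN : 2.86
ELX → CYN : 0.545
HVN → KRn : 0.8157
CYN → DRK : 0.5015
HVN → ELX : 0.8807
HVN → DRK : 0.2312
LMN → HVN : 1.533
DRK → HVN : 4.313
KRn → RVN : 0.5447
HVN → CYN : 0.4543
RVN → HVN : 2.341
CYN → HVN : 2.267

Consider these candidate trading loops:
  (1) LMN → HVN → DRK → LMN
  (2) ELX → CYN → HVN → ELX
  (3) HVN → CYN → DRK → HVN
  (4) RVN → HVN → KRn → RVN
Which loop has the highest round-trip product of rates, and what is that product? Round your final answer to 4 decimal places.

1.0881

(1) 1.533 × 0.2312 × 2.86 = 1.01367
(2) 0.545 × 2.267 × 0.8807 = 1.08812
(3) 0.4543 × 0.5015 × 4.313 = 0.98264
(4) 2.341 × 0.8157 × 0.5447 = 1.04013
Highest is cycle (2) at 1.0881 (>1, arbitrage).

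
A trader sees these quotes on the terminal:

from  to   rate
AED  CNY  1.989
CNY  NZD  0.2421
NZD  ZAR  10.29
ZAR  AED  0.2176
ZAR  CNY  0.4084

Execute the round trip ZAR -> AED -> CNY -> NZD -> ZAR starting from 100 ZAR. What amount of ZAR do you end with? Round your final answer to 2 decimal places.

100 ZAR × 0.2176 = 21.76 AED
21.76 AED × 1.989 = 43.28064 CNY
43.28064 CNY × 0.2421 = 10.478242944 NZD
10.478242944 NZD × 10.29 = 107.82111989376 ZAR

107.82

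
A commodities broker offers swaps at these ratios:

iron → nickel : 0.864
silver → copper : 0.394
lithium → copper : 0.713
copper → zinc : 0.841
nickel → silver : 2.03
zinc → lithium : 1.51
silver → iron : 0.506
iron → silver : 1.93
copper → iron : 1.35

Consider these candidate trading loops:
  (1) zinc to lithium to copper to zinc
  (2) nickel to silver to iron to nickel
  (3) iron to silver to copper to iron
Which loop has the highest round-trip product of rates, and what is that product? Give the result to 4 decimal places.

1.0266

(1) 1.51 × 0.713 × 0.841 = 0.90545
(2) 2.03 × 0.506 × 0.864 = 0.88748
(3) 1.93 × 0.394 × 1.35 = 1.02657
Highest is cycle (3) at 1.0266 (>1, arbitrage).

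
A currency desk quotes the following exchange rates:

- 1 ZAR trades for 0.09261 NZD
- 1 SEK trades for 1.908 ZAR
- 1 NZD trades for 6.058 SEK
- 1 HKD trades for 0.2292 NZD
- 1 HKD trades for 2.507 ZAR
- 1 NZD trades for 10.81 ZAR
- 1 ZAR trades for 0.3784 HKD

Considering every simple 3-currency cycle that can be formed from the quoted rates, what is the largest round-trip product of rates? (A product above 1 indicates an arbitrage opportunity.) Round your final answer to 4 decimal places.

NZD→SEK→ZAR→NZD: 6.058 × 1.908 × 0.09261 = 1.07045
NZD→ZAR→HKD→NZD: 10.81 × 0.3784 × 0.2292 = 0.93754
Maximum is NZD→SEK→ZAR→NZD at 1.0704; arbitrage exists.

1.0704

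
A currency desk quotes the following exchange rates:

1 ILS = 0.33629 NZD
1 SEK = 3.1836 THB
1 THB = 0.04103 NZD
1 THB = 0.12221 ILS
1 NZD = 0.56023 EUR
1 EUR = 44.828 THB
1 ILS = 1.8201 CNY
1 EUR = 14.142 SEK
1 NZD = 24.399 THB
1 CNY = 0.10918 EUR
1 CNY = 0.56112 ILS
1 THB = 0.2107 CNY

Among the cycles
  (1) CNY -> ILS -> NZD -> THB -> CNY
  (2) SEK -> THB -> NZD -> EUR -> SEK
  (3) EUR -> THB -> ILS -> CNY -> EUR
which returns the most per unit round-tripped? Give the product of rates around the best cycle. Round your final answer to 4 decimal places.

(1) 0.56112 × 0.33629 × 24.399 × 0.2107 = 0.97008
(2) 3.1836 × 0.04103 × 0.56023 × 14.142 = 1.03490
(3) 44.828 × 0.12221 × 1.8201 × 0.10918 = 1.08867
Highest is cycle (3) at 1.0887 (>1, arbitrage).

1.0887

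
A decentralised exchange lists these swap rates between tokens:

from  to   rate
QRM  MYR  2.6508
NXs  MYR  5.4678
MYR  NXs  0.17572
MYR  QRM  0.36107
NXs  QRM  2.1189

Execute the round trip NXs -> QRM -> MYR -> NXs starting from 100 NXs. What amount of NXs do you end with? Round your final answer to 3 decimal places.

98.698

100 NXs × 2.1189 = 211.89 QRM
211.89 QRM × 2.6508 = 561.678012 MYR
561.678012 MYR × 0.17572 = 98.69806026864 NXs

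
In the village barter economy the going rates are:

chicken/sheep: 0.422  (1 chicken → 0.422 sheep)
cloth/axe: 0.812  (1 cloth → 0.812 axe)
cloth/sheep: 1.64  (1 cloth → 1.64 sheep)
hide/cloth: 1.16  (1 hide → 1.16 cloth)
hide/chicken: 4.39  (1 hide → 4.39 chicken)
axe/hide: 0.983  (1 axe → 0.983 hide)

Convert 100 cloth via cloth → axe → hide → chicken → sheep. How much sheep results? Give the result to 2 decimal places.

100 cloth × 0.812 = 81.2 axe
81.2 axe × 0.983 = 79.8196 hide
79.8196 hide × 4.39 = 350.408044 chicken
350.408044 chicken × 0.422 = 147.872194568 sheep

147.87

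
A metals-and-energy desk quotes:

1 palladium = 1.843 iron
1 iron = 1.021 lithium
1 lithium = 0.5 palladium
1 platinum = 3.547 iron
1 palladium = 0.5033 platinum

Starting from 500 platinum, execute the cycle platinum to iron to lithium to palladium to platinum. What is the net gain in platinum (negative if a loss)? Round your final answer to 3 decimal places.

-44.326

500 platinum × 3.547 = 1773.5 iron
1773.5 iron × 1.021 = 1810.7435 lithium
1810.7435 lithium × 0.5 = 905.37175 palladium
905.37175 palladium × 0.5033 = 455.673601775 platinum
Net change: 455.673601775 − 500 = -44.326398225 platinum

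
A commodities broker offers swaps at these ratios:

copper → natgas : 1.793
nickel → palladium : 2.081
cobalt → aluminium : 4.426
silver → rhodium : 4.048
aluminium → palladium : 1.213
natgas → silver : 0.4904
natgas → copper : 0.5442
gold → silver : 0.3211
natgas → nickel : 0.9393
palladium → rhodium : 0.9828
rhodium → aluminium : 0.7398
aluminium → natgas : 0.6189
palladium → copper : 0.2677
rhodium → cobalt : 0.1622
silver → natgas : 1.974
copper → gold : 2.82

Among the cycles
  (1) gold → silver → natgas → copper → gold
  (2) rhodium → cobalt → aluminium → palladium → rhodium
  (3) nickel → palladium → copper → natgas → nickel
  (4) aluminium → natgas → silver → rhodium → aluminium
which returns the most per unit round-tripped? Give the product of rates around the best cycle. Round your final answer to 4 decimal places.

0.9727

(1) 0.3211 × 1.974 × 0.5442 × 2.82 = 0.97274
(2) 0.1622 × 4.426 × 1.213 × 0.9828 = 0.85583
(3) 2.081 × 0.2677 × 1.793 × 0.9393 = 0.93822
(4) 0.6189 × 0.4904 × 4.048 × 0.7398 = 0.90892
Highest is cycle (1) at 0.9727 (≤1, no arbitrage).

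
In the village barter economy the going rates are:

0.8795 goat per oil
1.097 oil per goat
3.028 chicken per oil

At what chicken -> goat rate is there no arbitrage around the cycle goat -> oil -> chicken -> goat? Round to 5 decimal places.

Known legs of the cycle: 1.097 × 3.028 = 3.321716
For no arbitrage the full-cycle product must be 1, so the missing rate is 1 / 3.321716 ≈ 0.3010492.

0.30105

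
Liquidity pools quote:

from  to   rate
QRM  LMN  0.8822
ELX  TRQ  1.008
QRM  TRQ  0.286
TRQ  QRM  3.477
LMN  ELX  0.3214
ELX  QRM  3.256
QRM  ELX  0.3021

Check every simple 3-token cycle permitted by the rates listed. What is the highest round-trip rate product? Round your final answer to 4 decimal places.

QRM→ELX→TRQ→QRM: 0.3021 × 1.008 × 3.477 = 1.05880
QRM→LMN→ELX→QRM: 0.8822 × 0.3214 × 3.256 = 0.92320
Maximum is QRM→ELX→TRQ→QRM at 1.0588; arbitrage exists.

1.0588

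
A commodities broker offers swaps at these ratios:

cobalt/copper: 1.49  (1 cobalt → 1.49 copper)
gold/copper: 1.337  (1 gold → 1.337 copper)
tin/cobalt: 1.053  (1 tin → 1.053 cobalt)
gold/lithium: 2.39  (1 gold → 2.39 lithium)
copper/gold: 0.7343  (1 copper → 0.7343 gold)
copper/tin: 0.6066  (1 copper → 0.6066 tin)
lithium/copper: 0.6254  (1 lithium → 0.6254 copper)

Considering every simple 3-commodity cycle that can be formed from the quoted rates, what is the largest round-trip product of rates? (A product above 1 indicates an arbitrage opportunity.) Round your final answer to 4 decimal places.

1.0976

gold→lithium→copper→gold: 2.39 × 0.6254 × 0.7343 = 1.09756
cobalt→copper→tin→cobalt: 1.49 × 0.6066 × 1.053 = 0.95174
Maximum is gold→lithium→copper→gold at 1.0976; arbitrage exists.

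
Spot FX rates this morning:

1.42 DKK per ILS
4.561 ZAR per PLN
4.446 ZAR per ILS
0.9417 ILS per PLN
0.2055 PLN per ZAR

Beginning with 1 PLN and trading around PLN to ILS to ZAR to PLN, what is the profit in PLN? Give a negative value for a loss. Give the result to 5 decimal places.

-0.13961

1 PLN × 0.9417 = 0.9417 ILS
0.9417 ILS × 4.446 = 4.1867982 ZAR
4.1867982 ZAR × 0.2055 = 0.8603870301 PLN
Net change: 0.8603870301 − 1 = -0.1396129699 PLN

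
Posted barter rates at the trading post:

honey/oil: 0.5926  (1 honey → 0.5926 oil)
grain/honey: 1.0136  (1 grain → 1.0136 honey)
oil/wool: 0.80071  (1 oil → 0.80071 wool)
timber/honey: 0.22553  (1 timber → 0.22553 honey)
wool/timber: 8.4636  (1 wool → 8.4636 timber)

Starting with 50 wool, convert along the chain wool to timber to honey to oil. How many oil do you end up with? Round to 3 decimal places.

56.558

50 wool × 8.4636 = 423.18 timber
423.18 timber × 0.22553 = 95.4397854 honey
95.4397854 honey × 0.5926 = 56.55761682804 oil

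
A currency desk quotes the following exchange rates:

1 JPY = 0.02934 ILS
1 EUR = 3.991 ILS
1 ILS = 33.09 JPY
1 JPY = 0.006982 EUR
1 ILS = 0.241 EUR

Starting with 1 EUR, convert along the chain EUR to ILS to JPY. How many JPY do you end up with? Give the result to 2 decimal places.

1 EUR × 3.991 = 3.991 ILS
3.991 ILS × 33.09 = 132.06219 JPY

132.06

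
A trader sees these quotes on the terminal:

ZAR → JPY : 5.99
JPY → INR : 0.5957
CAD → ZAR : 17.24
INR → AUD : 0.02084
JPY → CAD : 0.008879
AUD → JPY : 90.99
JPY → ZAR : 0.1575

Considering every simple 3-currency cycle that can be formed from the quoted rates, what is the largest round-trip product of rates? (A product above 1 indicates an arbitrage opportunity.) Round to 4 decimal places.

1.1296

AUD→JPY→INR→AUD: 90.99 × 0.5957 × 0.02084 = 1.12959
CAD→ZAR→JPY→CAD: 17.24 × 5.99 × 0.008879 = 0.91691
Maximum is AUD→JPY→INR→AUD at 1.1296; arbitrage exists.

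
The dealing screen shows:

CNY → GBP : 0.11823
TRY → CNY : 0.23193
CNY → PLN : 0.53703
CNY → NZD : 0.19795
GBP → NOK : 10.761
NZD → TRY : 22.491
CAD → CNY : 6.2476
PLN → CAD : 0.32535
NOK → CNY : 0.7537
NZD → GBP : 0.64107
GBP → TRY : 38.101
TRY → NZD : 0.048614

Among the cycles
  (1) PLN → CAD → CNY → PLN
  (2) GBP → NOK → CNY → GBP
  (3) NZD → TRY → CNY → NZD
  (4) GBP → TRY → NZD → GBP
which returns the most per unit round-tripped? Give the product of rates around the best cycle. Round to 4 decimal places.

(1) 0.32535 × 6.2476 × 0.53703 = 1.09160
(2) 10.761 × 0.7537 × 0.11823 = 0.95891
(3) 22.491 × 0.23193 × 0.19795 = 1.03257
(4) 38.101 × 0.048614 × 0.64107 = 1.18742
Highest is cycle (4) at 1.1874 (>1, arbitrage).

1.1874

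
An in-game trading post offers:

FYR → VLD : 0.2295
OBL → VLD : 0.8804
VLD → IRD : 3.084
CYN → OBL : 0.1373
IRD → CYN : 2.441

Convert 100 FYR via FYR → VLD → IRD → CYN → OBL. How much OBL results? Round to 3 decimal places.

100 FYR × 0.2295 = 22.95 VLD
22.95 VLD × 3.084 = 70.7778 IRD
70.7778 IRD × 2.441 = 172.7686098 CYN
172.7686098 CYN × 0.1373 = 23.72113012554 OBL

23.721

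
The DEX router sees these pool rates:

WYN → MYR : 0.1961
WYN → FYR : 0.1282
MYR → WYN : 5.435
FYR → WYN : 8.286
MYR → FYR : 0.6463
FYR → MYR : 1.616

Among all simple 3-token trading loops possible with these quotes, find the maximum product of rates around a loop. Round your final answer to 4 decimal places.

MYR→WYN→FYR→MYR: 5.435 × 0.1282 × 1.616 = 1.12598
MYR→FYR→WYN→MYR: 0.6463 × 8.286 × 0.1961 = 1.05016
Maximum is MYR→WYN→FYR→MYR at 1.1260; arbitrage exists.

1.1260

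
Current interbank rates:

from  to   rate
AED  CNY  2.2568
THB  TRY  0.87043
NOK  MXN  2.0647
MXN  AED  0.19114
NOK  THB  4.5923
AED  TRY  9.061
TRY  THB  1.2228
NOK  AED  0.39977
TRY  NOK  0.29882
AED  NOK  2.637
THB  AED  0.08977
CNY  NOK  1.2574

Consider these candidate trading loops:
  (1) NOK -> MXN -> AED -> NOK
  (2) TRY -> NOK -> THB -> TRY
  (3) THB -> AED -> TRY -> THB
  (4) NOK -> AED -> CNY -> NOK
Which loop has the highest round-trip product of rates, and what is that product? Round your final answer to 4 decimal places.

1.1945

(1) 2.0647 × 0.19114 × 2.637 = 1.04068
(2) 0.29882 × 4.5923 × 0.87043 = 1.19447
(3) 0.08977 × 9.061 × 1.2228 = 0.99463
(4) 0.39977 × 2.2568 × 1.2574 = 1.13443
Highest is cycle (2) at 1.1945 (>1, arbitrage).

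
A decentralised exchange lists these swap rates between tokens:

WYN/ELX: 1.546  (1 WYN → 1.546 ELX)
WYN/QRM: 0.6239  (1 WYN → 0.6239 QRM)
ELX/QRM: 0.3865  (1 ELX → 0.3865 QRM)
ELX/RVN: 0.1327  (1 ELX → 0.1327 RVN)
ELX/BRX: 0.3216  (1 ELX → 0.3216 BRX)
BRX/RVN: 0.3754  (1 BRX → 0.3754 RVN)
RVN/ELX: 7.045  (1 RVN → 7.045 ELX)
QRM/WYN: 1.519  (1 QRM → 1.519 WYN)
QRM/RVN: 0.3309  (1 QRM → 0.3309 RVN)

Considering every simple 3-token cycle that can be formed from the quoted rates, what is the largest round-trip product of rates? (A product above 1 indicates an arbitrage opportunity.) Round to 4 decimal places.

0.9076

WYN→ELX→QRM→WYN: 1.546 × 0.3865 × 1.519 = 0.90765
ELX→QRM→RVN→ELX: 0.3865 × 0.3309 × 7.045 = 0.90101
ELX→BRX→RVN→ELX: 0.3216 × 0.3754 × 7.045 = 0.85053
Maximum is WYN→ELX→QRM→WYN at 0.9076; no arbitrage — every cycle loses value.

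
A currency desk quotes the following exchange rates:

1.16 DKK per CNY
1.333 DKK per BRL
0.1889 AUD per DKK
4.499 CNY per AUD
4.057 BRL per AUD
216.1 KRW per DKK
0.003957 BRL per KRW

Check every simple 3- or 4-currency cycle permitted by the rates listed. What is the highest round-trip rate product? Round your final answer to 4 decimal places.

1.1399

KRW→BRL→DKK→KRW: 0.003957 × 1.333 × 216.1 = 1.13986
AUD→BRL→DKK→AUD: 4.057 × 1.333 × 0.1889 = 1.02157
AUD→CNY→DKK→AUD: 4.499 × 1.16 × 0.1889 = 0.98584
Maximum is KRW→BRL→DKK→KRW at 1.1399; arbitrage exists.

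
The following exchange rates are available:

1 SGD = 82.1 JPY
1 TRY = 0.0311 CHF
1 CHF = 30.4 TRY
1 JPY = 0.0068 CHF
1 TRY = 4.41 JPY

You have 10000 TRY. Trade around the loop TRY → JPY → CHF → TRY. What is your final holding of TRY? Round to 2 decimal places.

9116.35

10000 TRY × 4.41 = 44100 JPY
44100 JPY × 0.0068 = 299.88 CHF
299.88 CHF × 30.4 = 9116.352 TRY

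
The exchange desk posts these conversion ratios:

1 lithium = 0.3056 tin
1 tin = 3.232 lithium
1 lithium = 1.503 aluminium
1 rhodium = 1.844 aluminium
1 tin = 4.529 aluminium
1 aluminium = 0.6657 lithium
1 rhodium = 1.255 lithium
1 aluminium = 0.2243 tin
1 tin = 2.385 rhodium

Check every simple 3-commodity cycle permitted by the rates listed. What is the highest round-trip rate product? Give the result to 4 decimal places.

1.0896

lithium→aluminium→tin→lithium: 1.503 × 0.2243 × 3.232 = 1.08958
aluminium→tin→rhodium→aluminium: 0.2243 × 2.385 × 1.844 = 0.98646
lithium→tin→aluminium→lithium: 0.3056 × 4.529 × 0.6657 = 0.92137
lithium→tin→rhodium→lithium: 0.3056 × 2.385 × 1.255 = 0.91471
Maximum is lithium→aluminium→tin→lithium at 1.0896; arbitrage exists.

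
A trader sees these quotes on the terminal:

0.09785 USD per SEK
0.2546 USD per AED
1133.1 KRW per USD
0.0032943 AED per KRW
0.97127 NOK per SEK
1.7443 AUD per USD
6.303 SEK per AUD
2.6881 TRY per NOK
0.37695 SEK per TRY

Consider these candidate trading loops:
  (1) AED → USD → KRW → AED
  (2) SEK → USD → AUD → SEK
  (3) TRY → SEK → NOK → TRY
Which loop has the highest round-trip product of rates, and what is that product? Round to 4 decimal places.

1.0758

(1) 0.2546 × 1133.1 × 0.0032943 = 0.95036
(2) 0.09785 × 1.7443 × 6.303 = 1.07579
(3) 0.37695 × 0.97127 × 2.6881 = 0.98417
Highest is cycle (2) at 1.0758 (>1, arbitrage).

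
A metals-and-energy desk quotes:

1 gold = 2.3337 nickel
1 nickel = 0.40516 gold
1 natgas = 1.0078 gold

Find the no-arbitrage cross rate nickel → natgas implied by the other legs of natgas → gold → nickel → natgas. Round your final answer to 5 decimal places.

Known legs of the cycle: 1.0078 × 2.3337 = 2.35190286
For no arbitrage the full-cycle product must be 1, so the missing rate is 1 / 2.35190286 ≈ 0.4251876.

0.42519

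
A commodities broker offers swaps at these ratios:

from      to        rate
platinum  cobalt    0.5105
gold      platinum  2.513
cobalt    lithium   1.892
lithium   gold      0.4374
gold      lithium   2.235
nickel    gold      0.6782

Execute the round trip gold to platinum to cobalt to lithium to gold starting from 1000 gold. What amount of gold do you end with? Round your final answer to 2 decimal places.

1061.67

1000 gold × 2.513 = 2513 platinum
2513 platinum × 0.5105 = 1282.8865 cobalt
1282.8865 cobalt × 1.892 = 2427.221258 lithium
2427.221258 lithium × 0.4374 = 1061.6665782492 gold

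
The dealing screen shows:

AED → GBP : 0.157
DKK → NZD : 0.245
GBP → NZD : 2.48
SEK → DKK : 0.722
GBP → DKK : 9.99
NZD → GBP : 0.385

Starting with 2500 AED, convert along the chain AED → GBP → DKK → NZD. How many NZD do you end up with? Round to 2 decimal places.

960.66

2500 AED × 0.157 = 392.5 GBP
392.5 GBP × 9.99 = 3921.075 DKK
3921.075 DKK × 0.245 = 960.663375 NZD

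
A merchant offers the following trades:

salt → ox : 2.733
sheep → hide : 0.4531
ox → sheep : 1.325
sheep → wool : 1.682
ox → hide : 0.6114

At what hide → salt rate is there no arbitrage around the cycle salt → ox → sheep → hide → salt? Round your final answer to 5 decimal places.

0.60947

Known legs of the cycle: 2.733 × 1.325 × 0.4531 = 1.6407770475
For no arbitrage the full-cycle product must be 1, so the missing rate is 1 / 1.6407770475 ≈ 0.6094673.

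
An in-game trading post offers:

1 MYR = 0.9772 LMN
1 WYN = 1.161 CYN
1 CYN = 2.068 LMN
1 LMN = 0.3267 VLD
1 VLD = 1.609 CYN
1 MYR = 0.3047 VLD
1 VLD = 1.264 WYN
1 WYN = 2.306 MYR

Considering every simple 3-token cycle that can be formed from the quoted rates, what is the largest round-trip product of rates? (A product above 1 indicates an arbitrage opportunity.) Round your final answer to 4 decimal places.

CYN→LMN→VLD→CYN: 2.068 × 0.3267 × 1.609 = 1.08707
VLD→WYN→MYR→VLD: 1.264 × 2.306 × 0.3047 = 0.88813
Maximum is CYN→LMN→VLD→CYN at 1.0871; arbitrage exists.

1.0871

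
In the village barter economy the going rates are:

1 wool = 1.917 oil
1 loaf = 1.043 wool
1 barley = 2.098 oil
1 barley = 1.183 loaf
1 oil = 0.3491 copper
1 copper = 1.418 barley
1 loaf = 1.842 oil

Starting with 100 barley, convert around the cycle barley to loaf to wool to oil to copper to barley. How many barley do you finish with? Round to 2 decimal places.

100 barley × 1.183 = 118.3 loaf
118.3 loaf × 1.043 = 123.3869 wool
123.3869 wool × 1.917 = 236.5326873 oil
236.5326873 oil × 0.3491 = 82.57356113643 copper
82.57356113643 copper × 1.418 = 117.08930969145774 barley

117.09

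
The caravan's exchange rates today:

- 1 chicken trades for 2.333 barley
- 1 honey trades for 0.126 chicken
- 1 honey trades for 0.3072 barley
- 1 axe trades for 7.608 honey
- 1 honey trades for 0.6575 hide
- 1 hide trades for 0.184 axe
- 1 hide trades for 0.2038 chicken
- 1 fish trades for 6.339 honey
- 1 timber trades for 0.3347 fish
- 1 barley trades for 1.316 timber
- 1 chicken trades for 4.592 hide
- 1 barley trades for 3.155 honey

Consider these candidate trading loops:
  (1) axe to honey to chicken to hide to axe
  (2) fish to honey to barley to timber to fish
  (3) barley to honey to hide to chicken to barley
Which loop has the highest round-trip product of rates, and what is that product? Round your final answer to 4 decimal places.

(1) 7.608 × 0.126 × 4.592 × 0.184 = 0.80995
(2) 6.339 × 0.3072 × 1.316 × 0.3347 = 0.85774
(3) 3.155 × 0.6575 × 0.2038 × 2.333 = 0.98631
Highest is cycle (3) at 0.9863 (≤1, no arbitrage).

0.9863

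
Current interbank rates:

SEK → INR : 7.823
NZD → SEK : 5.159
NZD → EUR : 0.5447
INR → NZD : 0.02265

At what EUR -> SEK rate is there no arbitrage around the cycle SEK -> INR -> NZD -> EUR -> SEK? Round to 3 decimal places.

Known legs of the cycle: 7.823 × 0.02265 × 0.5447 = 0.096515910465
For no arbitrage the full-cycle product must be 1, so the missing rate is 1 / 0.096515910465 ≈ 10.36099.

10.361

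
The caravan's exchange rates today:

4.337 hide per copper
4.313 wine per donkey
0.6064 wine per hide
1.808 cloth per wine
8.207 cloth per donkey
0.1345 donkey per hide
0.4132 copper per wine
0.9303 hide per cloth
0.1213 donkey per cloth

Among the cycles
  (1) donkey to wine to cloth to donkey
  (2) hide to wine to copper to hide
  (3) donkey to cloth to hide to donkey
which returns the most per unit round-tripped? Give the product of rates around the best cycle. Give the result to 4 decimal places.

1.0867

(1) 4.313 × 1.808 × 0.1213 = 0.94589
(2) 0.6064 × 0.4132 × 4.337 = 1.08670
(3) 8.207 × 0.9303 × 0.1345 = 1.02690
Highest is cycle (2) at 1.0867 (>1, arbitrage).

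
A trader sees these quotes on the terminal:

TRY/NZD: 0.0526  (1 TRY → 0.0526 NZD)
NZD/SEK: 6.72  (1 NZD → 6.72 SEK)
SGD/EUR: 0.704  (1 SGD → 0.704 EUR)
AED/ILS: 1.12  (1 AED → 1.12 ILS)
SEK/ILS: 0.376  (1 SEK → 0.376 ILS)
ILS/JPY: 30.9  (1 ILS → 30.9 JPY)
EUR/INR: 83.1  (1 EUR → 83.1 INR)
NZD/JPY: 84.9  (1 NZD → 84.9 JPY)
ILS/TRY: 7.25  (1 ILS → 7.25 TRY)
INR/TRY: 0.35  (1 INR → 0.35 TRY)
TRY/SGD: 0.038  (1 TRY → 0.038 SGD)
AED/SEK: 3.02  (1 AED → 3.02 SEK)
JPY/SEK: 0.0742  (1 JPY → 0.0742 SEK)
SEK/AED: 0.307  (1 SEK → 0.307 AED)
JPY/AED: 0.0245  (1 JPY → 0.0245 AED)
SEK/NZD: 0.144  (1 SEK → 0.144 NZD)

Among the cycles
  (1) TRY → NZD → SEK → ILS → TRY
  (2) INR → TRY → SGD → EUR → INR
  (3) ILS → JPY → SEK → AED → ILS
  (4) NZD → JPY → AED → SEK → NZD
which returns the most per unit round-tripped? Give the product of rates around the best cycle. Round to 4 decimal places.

(1) 0.0526 × 6.72 × 0.376 × 7.25 = 0.96356
(2) 0.35 × 0.038 × 0.704 × 83.1 = 0.77808
(3) 30.9 × 0.0742 × 0.307 × 1.12 = 0.78835
(4) 84.9 × 0.0245 × 3.02 × 0.144 = 0.90457
Highest is cycle (1) at 0.9636 (≤1, no arbitrage).

0.9636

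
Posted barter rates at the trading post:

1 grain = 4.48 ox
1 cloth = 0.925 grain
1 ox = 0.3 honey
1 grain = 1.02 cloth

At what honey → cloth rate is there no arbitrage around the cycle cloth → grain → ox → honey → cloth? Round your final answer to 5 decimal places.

0.80438

Known legs of the cycle: 0.925 × 4.48 × 0.3 = 1.2432
For no arbitrage the full-cycle product must be 1, so the missing rate is 1 / 1.2432 ≈ 0.8043758.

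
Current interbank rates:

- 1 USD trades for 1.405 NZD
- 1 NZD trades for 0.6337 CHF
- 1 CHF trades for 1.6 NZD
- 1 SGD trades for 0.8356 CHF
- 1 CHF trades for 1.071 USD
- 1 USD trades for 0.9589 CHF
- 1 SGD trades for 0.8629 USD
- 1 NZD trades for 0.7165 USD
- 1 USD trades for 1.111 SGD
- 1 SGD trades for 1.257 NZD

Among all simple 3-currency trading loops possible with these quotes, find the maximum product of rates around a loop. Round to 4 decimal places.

1.0993

USD→CHF→NZD→USD: 0.9589 × 1.6 × 0.7165 = 1.09928
SGD→NZD→USD→SGD: 1.257 × 0.7165 × 1.111 = 1.00061
SGD→CHF→USD→SGD: 0.8356 × 1.071 × 1.111 = 0.99426
USD→NZD→CHF→USD: 1.405 × 0.6337 × 1.071 = 0.95356
Maximum is USD→CHF→NZD→USD at 1.0993; arbitrage exists.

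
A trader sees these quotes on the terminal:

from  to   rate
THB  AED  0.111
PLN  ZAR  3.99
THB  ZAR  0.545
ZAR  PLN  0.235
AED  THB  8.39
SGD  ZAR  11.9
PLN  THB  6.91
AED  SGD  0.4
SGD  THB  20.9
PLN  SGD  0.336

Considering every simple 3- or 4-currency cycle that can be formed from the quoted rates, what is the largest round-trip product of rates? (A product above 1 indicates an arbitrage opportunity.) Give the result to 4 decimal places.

0.9396

ZAR→PLN→SGD→ZAR: 0.235 × 0.336 × 11.9 = 0.93962
AED→SGD→THB→AED: 0.4 × 20.9 × 0.111 = 0.92796
ZAR→PLN→SGD→THB→ZAR: 0.235 × 0.336 × 20.9 × 0.545 = 0.89939
ZAR→PLN→THB→ZAR: 0.235 × 6.91 × 0.545 = 0.88500
Maximum is ZAR→PLN→SGD→ZAR at 0.9396; no arbitrage — every cycle loses value.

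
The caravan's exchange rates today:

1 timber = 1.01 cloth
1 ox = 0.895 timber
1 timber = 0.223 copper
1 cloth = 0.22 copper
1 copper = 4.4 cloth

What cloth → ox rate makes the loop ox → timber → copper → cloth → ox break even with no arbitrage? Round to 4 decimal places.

Known legs of the cycle: 0.895 × 0.223 × 4.4 = 0.878174
For no arbitrage the full-cycle product must be 1, so the missing rate is 1 / 0.878174 ≈ 1.138726.

1.1387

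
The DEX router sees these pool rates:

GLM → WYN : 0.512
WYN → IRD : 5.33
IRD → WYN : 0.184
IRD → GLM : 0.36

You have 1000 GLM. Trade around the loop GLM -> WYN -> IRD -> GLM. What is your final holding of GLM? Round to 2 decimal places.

982.43

1000 GLM × 0.512 = 512 WYN
512 WYN × 5.33 = 2728.96 IRD
2728.96 IRD × 0.36 = 982.4256 GLM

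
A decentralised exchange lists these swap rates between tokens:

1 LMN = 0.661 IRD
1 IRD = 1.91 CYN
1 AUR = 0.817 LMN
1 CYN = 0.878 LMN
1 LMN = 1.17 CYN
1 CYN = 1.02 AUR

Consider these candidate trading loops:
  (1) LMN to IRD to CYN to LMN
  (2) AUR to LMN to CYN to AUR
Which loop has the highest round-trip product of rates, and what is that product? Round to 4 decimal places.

1.1085

(1) 0.661 × 1.91 × 0.878 = 1.10848
(2) 0.817 × 1.17 × 1.02 = 0.97501
Highest is cycle (1) at 1.1085 (>1, arbitrage).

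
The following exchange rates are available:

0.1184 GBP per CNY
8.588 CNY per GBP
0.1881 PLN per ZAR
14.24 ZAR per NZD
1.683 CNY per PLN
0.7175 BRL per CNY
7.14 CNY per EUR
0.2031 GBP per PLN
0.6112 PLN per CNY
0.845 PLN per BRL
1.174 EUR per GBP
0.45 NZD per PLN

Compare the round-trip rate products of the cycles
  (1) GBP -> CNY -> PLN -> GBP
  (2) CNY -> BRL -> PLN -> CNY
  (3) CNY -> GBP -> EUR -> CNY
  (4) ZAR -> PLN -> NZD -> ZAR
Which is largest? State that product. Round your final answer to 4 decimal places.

(1) 8.588 × 0.6112 × 0.2031 = 1.06607
(2) 0.7175 × 0.845 × 1.683 = 1.02038
(3) 0.1184 × 1.174 × 7.14 = 0.99247
(4) 0.1881 × 0.45 × 14.24 = 1.20534
Highest is cycle (4) at 1.2053 (>1, arbitrage).

1.2053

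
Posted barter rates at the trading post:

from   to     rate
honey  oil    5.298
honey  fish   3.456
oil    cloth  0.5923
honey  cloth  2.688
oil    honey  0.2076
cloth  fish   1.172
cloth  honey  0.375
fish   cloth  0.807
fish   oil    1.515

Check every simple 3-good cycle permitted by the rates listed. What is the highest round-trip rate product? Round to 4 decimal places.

oil→cloth→honey→oil: 0.5923 × 0.375 × 5.298 = 1.17675
oil→honey→fish→oil: 0.2076 × 3.456 × 1.515 = 1.08696
oil→cloth→fish→oil: 0.5923 × 1.172 × 1.515 = 1.05168
fish→cloth→honey→fish: 0.807 × 0.375 × 3.456 = 1.04587
Maximum is oil→cloth→honey→oil at 1.1768; arbitrage exists.

1.1768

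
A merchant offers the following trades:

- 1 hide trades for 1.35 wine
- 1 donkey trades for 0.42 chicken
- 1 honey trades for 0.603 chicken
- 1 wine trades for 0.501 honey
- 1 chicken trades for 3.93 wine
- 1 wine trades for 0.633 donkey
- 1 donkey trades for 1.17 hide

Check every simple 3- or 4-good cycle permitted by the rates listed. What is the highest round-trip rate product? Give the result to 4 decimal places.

chicken→wine→honey→chicken: 3.93 × 0.501 × 0.603 = 1.18726
chicken→wine→donkey→chicken: 3.93 × 0.633 × 0.42 = 1.04483
hide→wine→donkey→hide: 1.35 × 0.633 × 1.17 = 0.99982
Maximum is chicken→wine→honey→chicken at 1.1873; arbitrage exists.

1.1873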